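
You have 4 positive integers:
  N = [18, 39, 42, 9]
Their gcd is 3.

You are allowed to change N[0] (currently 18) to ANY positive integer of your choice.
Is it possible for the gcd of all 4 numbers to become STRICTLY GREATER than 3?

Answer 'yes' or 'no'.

Current gcd = 3
gcd of all OTHER numbers (without N[0]=18): gcd([39, 42, 9]) = 3
The new gcd after any change is gcd(3, new_value).
This can be at most 3.
Since 3 = old gcd 3, the gcd can only stay the same or decrease.

Answer: no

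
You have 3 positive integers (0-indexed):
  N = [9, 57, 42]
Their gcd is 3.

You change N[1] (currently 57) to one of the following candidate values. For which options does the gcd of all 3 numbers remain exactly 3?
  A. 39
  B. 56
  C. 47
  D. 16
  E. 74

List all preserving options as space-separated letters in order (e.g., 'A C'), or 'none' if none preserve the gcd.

Old gcd = 3; gcd of others (without N[1]) = 3
New gcd for candidate v: gcd(3, v). Preserves old gcd iff gcd(3, v) = 3.
  Option A: v=39, gcd(3,39)=3 -> preserves
  Option B: v=56, gcd(3,56)=1 -> changes
  Option C: v=47, gcd(3,47)=1 -> changes
  Option D: v=16, gcd(3,16)=1 -> changes
  Option E: v=74, gcd(3,74)=1 -> changes

Answer: A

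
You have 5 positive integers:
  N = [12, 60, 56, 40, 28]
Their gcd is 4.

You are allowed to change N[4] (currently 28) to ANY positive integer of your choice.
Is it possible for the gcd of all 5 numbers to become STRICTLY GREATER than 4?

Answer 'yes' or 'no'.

Current gcd = 4
gcd of all OTHER numbers (without N[4]=28): gcd([12, 60, 56, 40]) = 4
The new gcd after any change is gcd(4, new_value).
This can be at most 4.
Since 4 = old gcd 4, the gcd can only stay the same or decrease.

Answer: no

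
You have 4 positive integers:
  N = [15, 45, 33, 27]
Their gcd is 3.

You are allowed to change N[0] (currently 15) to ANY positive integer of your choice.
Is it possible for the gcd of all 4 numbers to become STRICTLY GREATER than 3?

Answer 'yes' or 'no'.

Answer: no

Derivation:
Current gcd = 3
gcd of all OTHER numbers (without N[0]=15): gcd([45, 33, 27]) = 3
The new gcd after any change is gcd(3, new_value).
This can be at most 3.
Since 3 = old gcd 3, the gcd can only stay the same or decrease.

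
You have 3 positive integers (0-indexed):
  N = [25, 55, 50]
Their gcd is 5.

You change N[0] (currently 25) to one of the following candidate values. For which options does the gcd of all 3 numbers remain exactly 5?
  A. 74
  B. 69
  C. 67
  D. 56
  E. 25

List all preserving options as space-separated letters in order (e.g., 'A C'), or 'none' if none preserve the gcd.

Old gcd = 5; gcd of others (without N[0]) = 5
New gcd for candidate v: gcd(5, v). Preserves old gcd iff gcd(5, v) = 5.
  Option A: v=74, gcd(5,74)=1 -> changes
  Option B: v=69, gcd(5,69)=1 -> changes
  Option C: v=67, gcd(5,67)=1 -> changes
  Option D: v=56, gcd(5,56)=1 -> changes
  Option E: v=25, gcd(5,25)=5 -> preserves

Answer: E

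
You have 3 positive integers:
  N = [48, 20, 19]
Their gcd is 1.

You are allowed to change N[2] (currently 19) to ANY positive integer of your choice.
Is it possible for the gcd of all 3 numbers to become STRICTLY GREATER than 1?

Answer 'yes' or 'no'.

Current gcd = 1
gcd of all OTHER numbers (without N[2]=19): gcd([48, 20]) = 4
The new gcd after any change is gcd(4, new_value).
This can be at most 4.
Since 4 > old gcd 1, the gcd CAN increase (e.g., set N[2] = 4).

Answer: yes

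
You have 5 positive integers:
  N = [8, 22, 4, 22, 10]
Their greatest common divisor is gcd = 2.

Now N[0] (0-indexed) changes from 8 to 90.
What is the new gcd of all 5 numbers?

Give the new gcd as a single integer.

Numbers: [8, 22, 4, 22, 10], gcd = 2
Change: index 0, 8 -> 90
gcd of the OTHER numbers (without index 0): gcd([22, 4, 22, 10]) = 2
New gcd = gcd(g_others, new_val) = gcd(2, 90) = 2

Answer: 2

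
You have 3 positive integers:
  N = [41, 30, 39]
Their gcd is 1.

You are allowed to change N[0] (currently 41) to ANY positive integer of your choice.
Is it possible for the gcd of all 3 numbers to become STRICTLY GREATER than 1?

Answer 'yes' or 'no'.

Current gcd = 1
gcd of all OTHER numbers (without N[0]=41): gcd([30, 39]) = 3
The new gcd after any change is gcd(3, new_value).
This can be at most 3.
Since 3 > old gcd 1, the gcd CAN increase (e.g., set N[0] = 3).

Answer: yes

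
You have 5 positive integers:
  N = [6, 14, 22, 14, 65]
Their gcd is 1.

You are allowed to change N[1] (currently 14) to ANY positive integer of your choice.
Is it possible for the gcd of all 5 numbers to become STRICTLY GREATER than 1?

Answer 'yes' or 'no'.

Answer: no

Derivation:
Current gcd = 1
gcd of all OTHER numbers (without N[1]=14): gcd([6, 22, 14, 65]) = 1
The new gcd after any change is gcd(1, new_value).
This can be at most 1.
Since 1 = old gcd 1, the gcd can only stay the same or decrease.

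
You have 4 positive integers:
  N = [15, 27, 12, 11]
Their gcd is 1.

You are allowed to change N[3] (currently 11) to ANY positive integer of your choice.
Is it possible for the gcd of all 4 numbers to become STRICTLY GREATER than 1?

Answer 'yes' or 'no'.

Answer: yes

Derivation:
Current gcd = 1
gcd of all OTHER numbers (without N[3]=11): gcd([15, 27, 12]) = 3
The new gcd after any change is gcd(3, new_value).
This can be at most 3.
Since 3 > old gcd 1, the gcd CAN increase (e.g., set N[3] = 3).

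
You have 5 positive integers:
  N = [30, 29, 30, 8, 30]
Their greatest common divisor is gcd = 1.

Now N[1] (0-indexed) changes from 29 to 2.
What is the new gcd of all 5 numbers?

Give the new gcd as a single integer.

Answer: 2

Derivation:
Numbers: [30, 29, 30, 8, 30], gcd = 1
Change: index 1, 29 -> 2
gcd of the OTHER numbers (without index 1): gcd([30, 30, 8, 30]) = 2
New gcd = gcd(g_others, new_val) = gcd(2, 2) = 2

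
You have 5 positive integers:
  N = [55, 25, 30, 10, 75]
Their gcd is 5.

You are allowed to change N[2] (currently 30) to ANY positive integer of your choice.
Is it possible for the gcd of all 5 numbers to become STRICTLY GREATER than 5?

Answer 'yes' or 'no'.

Current gcd = 5
gcd of all OTHER numbers (without N[2]=30): gcd([55, 25, 10, 75]) = 5
The new gcd after any change is gcd(5, new_value).
This can be at most 5.
Since 5 = old gcd 5, the gcd can only stay the same or decrease.

Answer: no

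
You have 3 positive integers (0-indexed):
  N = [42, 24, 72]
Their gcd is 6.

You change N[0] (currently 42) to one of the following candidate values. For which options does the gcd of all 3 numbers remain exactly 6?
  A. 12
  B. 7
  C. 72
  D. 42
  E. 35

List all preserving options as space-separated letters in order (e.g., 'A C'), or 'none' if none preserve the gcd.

Old gcd = 6; gcd of others (without N[0]) = 24
New gcd for candidate v: gcd(24, v). Preserves old gcd iff gcd(24, v) = 6.
  Option A: v=12, gcd(24,12)=12 -> changes
  Option B: v=7, gcd(24,7)=1 -> changes
  Option C: v=72, gcd(24,72)=24 -> changes
  Option D: v=42, gcd(24,42)=6 -> preserves
  Option E: v=35, gcd(24,35)=1 -> changes

Answer: D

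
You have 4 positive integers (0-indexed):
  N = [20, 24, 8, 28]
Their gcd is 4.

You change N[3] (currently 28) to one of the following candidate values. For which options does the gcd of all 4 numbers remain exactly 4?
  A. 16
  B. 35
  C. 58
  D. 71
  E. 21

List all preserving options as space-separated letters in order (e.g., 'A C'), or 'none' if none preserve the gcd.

Old gcd = 4; gcd of others (without N[3]) = 4
New gcd for candidate v: gcd(4, v). Preserves old gcd iff gcd(4, v) = 4.
  Option A: v=16, gcd(4,16)=4 -> preserves
  Option B: v=35, gcd(4,35)=1 -> changes
  Option C: v=58, gcd(4,58)=2 -> changes
  Option D: v=71, gcd(4,71)=1 -> changes
  Option E: v=21, gcd(4,21)=1 -> changes

Answer: A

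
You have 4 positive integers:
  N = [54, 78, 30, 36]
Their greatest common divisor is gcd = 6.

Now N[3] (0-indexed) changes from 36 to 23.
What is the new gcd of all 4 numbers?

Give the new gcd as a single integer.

Numbers: [54, 78, 30, 36], gcd = 6
Change: index 3, 36 -> 23
gcd of the OTHER numbers (without index 3): gcd([54, 78, 30]) = 6
New gcd = gcd(g_others, new_val) = gcd(6, 23) = 1

Answer: 1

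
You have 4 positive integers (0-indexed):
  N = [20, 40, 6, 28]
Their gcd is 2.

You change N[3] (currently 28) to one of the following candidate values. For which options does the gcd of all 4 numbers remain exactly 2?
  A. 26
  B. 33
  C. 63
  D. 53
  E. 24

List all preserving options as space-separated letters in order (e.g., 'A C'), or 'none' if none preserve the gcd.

Answer: A E

Derivation:
Old gcd = 2; gcd of others (without N[3]) = 2
New gcd for candidate v: gcd(2, v). Preserves old gcd iff gcd(2, v) = 2.
  Option A: v=26, gcd(2,26)=2 -> preserves
  Option B: v=33, gcd(2,33)=1 -> changes
  Option C: v=63, gcd(2,63)=1 -> changes
  Option D: v=53, gcd(2,53)=1 -> changes
  Option E: v=24, gcd(2,24)=2 -> preserves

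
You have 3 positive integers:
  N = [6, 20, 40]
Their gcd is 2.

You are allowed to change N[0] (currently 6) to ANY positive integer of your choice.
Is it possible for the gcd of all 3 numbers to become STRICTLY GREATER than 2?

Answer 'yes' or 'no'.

Current gcd = 2
gcd of all OTHER numbers (without N[0]=6): gcd([20, 40]) = 20
The new gcd after any change is gcd(20, new_value).
This can be at most 20.
Since 20 > old gcd 2, the gcd CAN increase (e.g., set N[0] = 20).

Answer: yes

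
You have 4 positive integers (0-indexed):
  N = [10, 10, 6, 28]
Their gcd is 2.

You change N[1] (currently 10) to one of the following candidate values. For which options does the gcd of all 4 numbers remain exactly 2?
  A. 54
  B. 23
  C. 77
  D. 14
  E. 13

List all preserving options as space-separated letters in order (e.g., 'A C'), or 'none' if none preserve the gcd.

Answer: A D

Derivation:
Old gcd = 2; gcd of others (without N[1]) = 2
New gcd for candidate v: gcd(2, v). Preserves old gcd iff gcd(2, v) = 2.
  Option A: v=54, gcd(2,54)=2 -> preserves
  Option B: v=23, gcd(2,23)=1 -> changes
  Option C: v=77, gcd(2,77)=1 -> changes
  Option D: v=14, gcd(2,14)=2 -> preserves
  Option E: v=13, gcd(2,13)=1 -> changes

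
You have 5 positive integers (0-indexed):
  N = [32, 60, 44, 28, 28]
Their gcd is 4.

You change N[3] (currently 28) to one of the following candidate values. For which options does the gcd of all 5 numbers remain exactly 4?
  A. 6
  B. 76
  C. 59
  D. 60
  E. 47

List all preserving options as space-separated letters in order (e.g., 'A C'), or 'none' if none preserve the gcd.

Old gcd = 4; gcd of others (without N[3]) = 4
New gcd for candidate v: gcd(4, v). Preserves old gcd iff gcd(4, v) = 4.
  Option A: v=6, gcd(4,6)=2 -> changes
  Option B: v=76, gcd(4,76)=4 -> preserves
  Option C: v=59, gcd(4,59)=1 -> changes
  Option D: v=60, gcd(4,60)=4 -> preserves
  Option E: v=47, gcd(4,47)=1 -> changes

Answer: B D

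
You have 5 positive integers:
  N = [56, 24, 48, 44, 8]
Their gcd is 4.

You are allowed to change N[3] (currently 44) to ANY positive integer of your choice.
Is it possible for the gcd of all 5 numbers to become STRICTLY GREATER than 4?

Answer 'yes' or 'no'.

Answer: yes

Derivation:
Current gcd = 4
gcd of all OTHER numbers (without N[3]=44): gcd([56, 24, 48, 8]) = 8
The new gcd after any change is gcd(8, new_value).
This can be at most 8.
Since 8 > old gcd 4, the gcd CAN increase (e.g., set N[3] = 8).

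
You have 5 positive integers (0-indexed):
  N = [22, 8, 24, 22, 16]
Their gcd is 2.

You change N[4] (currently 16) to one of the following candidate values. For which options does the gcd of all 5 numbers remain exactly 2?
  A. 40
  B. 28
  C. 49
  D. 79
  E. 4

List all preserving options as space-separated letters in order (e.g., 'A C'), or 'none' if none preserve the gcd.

Old gcd = 2; gcd of others (without N[4]) = 2
New gcd for candidate v: gcd(2, v). Preserves old gcd iff gcd(2, v) = 2.
  Option A: v=40, gcd(2,40)=2 -> preserves
  Option B: v=28, gcd(2,28)=2 -> preserves
  Option C: v=49, gcd(2,49)=1 -> changes
  Option D: v=79, gcd(2,79)=1 -> changes
  Option E: v=4, gcd(2,4)=2 -> preserves

Answer: A B E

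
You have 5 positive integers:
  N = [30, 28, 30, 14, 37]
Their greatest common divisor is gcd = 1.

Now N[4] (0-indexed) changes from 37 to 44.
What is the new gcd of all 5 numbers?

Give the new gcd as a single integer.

Answer: 2

Derivation:
Numbers: [30, 28, 30, 14, 37], gcd = 1
Change: index 4, 37 -> 44
gcd of the OTHER numbers (without index 4): gcd([30, 28, 30, 14]) = 2
New gcd = gcd(g_others, new_val) = gcd(2, 44) = 2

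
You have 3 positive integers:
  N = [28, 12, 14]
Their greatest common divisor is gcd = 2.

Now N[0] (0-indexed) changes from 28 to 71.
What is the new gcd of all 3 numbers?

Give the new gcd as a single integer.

Numbers: [28, 12, 14], gcd = 2
Change: index 0, 28 -> 71
gcd of the OTHER numbers (without index 0): gcd([12, 14]) = 2
New gcd = gcd(g_others, new_val) = gcd(2, 71) = 1

Answer: 1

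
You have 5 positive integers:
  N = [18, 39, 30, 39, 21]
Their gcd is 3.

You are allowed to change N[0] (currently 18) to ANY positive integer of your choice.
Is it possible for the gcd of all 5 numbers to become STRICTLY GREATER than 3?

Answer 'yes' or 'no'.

Answer: no

Derivation:
Current gcd = 3
gcd of all OTHER numbers (without N[0]=18): gcd([39, 30, 39, 21]) = 3
The new gcd after any change is gcd(3, new_value).
This can be at most 3.
Since 3 = old gcd 3, the gcd can only stay the same or decrease.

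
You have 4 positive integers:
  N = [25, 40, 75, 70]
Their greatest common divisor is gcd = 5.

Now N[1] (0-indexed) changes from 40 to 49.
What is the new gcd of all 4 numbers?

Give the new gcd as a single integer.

Numbers: [25, 40, 75, 70], gcd = 5
Change: index 1, 40 -> 49
gcd of the OTHER numbers (without index 1): gcd([25, 75, 70]) = 5
New gcd = gcd(g_others, new_val) = gcd(5, 49) = 1

Answer: 1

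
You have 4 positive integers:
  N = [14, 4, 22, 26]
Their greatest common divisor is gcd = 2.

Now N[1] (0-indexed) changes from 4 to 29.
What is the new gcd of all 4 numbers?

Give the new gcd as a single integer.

Answer: 1

Derivation:
Numbers: [14, 4, 22, 26], gcd = 2
Change: index 1, 4 -> 29
gcd of the OTHER numbers (without index 1): gcd([14, 22, 26]) = 2
New gcd = gcd(g_others, new_val) = gcd(2, 29) = 1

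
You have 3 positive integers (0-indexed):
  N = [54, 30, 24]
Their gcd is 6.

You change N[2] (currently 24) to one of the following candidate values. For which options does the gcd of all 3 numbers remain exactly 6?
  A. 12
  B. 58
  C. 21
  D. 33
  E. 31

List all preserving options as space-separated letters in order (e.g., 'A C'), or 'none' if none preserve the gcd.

Answer: A

Derivation:
Old gcd = 6; gcd of others (without N[2]) = 6
New gcd for candidate v: gcd(6, v). Preserves old gcd iff gcd(6, v) = 6.
  Option A: v=12, gcd(6,12)=6 -> preserves
  Option B: v=58, gcd(6,58)=2 -> changes
  Option C: v=21, gcd(6,21)=3 -> changes
  Option D: v=33, gcd(6,33)=3 -> changes
  Option E: v=31, gcd(6,31)=1 -> changes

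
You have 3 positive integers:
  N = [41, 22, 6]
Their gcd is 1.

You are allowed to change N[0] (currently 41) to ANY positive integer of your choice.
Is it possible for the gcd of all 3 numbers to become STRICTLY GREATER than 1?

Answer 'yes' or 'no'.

Current gcd = 1
gcd of all OTHER numbers (without N[0]=41): gcd([22, 6]) = 2
The new gcd after any change is gcd(2, new_value).
This can be at most 2.
Since 2 > old gcd 1, the gcd CAN increase (e.g., set N[0] = 2).

Answer: yes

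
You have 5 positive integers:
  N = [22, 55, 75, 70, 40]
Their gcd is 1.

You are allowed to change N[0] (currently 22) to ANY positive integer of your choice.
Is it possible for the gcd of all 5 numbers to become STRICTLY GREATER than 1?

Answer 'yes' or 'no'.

Answer: yes

Derivation:
Current gcd = 1
gcd of all OTHER numbers (without N[0]=22): gcd([55, 75, 70, 40]) = 5
The new gcd after any change is gcd(5, new_value).
This can be at most 5.
Since 5 > old gcd 1, the gcd CAN increase (e.g., set N[0] = 5).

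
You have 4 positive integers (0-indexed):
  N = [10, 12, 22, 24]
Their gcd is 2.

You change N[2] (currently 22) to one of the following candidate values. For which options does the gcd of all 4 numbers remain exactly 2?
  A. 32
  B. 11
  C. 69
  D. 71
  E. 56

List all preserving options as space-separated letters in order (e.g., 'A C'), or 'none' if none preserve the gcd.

Old gcd = 2; gcd of others (without N[2]) = 2
New gcd for candidate v: gcd(2, v). Preserves old gcd iff gcd(2, v) = 2.
  Option A: v=32, gcd(2,32)=2 -> preserves
  Option B: v=11, gcd(2,11)=1 -> changes
  Option C: v=69, gcd(2,69)=1 -> changes
  Option D: v=71, gcd(2,71)=1 -> changes
  Option E: v=56, gcd(2,56)=2 -> preserves

Answer: A E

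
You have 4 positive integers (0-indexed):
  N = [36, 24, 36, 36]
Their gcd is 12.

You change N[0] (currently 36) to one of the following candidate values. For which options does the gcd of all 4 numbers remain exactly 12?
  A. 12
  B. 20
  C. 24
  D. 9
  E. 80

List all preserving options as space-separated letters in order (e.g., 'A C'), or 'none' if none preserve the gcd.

Old gcd = 12; gcd of others (without N[0]) = 12
New gcd for candidate v: gcd(12, v). Preserves old gcd iff gcd(12, v) = 12.
  Option A: v=12, gcd(12,12)=12 -> preserves
  Option B: v=20, gcd(12,20)=4 -> changes
  Option C: v=24, gcd(12,24)=12 -> preserves
  Option D: v=9, gcd(12,9)=3 -> changes
  Option E: v=80, gcd(12,80)=4 -> changes

Answer: A C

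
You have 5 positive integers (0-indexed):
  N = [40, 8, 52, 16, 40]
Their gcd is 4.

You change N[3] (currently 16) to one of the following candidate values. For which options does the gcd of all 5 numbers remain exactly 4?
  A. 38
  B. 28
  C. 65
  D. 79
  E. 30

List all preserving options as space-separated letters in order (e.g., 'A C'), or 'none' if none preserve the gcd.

Old gcd = 4; gcd of others (without N[3]) = 4
New gcd for candidate v: gcd(4, v). Preserves old gcd iff gcd(4, v) = 4.
  Option A: v=38, gcd(4,38)=2 -> changes
  Option B: v=28, gcd(4,28)=4 -> preserves
  Option C: v=65, gcd(4,65)=1 -> changes
  Option D: v=79, gcd(4,79)=1 -> changes
  Option E: v=30, gcd(4,30)=2 -> changes

Answer: B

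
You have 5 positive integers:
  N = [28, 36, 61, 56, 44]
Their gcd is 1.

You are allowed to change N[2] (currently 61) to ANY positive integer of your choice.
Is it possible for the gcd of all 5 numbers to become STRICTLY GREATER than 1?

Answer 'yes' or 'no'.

Current gcd = 1
gcd of all OTHER numbers (without N[2]=61): gcd([28, 36, 56, 44]) = 4
The new gcd after any change is gcd(4, new_value).
This can be at most 4.
Since 4 > old gcd 1, the gcd CAN increase (e.g., set N[2] = 4).

Answer: yes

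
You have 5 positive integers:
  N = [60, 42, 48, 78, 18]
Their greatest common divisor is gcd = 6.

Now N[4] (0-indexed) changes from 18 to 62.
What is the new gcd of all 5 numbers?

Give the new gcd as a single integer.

Numbers: [60, 42, 48, 78, 18], gcd = 6
Change: index 4, 18 -> 62
gcd of the OTHER numbers (without index 4): gcd([60, 42, 48, 78]) = 6
New gcd = gcd(g_others, new_val) = gcd(6, 62) = 2

Answer: 2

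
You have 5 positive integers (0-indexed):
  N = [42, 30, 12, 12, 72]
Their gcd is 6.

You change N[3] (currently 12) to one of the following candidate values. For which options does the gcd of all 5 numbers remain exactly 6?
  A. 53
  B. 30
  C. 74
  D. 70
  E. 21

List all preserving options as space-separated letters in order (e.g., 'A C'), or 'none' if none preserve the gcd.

Answer: B

Derivation:
Old gcd = 6; gcd of others (without N[3]) = 6
New gcd for candidate v: gcd(6, v). Preserves old gcd iff gcd(6, v) = 6.
  Option A: v=53, gcd(6,53)=1 -> changes
  Option B: v=30, gcd(6,30)=6 -> preserves
  Option C: v=74, gcd(6,74)=2 -> changes
  Option D: v=70, gcd(6,70)=2 -> changes
  Option E: v=21, gcd(6,21)=3 -> changes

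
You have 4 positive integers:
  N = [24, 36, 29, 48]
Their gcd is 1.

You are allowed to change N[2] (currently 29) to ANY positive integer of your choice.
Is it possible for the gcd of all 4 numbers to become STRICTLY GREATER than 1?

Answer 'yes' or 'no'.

Current gcd = 1
gcd of all OTHER numbers (without N[2]=29): gcd([24, 36, 48]) = 12
The new gcd after any change is gcd(12, new_value).
This can be at most 12.
Since 12 > old gcd 1, the gcd CAN increase (e.g., set N[2] = 12).

Answer: yes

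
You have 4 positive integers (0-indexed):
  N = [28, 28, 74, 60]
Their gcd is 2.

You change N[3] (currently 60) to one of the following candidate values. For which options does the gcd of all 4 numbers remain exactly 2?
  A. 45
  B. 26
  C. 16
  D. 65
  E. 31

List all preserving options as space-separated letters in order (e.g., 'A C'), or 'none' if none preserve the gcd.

Answer: B C

Derivation:
Old gcd = 2; gcd of others (without N[3]) = 2
New gcd for candidate v: gcd(2, v). Preserves old gcd iff gcd(2, v) = 2.
  Option A: v=45, gcd(2,45)=1 -> changes
  Option B: v=26, gcd(2,26)=2 -> preserves
  Option C: v=16, gcd(2,16)=2 -> preserves
  Option D: v=65, gcd(2,65)=1 -> changes
  Option E: v=31, gcd(2,31)=1 -> changes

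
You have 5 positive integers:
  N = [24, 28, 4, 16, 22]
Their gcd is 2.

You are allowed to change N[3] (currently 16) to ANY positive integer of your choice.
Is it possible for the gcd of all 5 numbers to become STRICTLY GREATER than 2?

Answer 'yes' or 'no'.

Current gcd = 2
gcd of all OTHER numbers (without N[3]=16): gcd([24, 28, 4, 22]) = 2
The new gcd after any change is gcd(2, new_value).
This can be at most 2.
Since 2 = old gcd 2, the gcd can only stay the same or decrease.

Answer: no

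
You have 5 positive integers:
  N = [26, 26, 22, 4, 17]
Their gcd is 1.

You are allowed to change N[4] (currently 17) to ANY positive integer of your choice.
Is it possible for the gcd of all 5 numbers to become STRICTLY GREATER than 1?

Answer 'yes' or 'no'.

Answer: yes

Derivation:
Current gcd = 1
gcd of all OTHER numbers (without N[4]=17): gcd([26, 26, 22, 4]) = 2
The new gcd after any change is gcd(2, new_value).
This can be at most 2.
Since 2 > old gcd 1, the gcd CAN increase (e.g., set N[4] = 2).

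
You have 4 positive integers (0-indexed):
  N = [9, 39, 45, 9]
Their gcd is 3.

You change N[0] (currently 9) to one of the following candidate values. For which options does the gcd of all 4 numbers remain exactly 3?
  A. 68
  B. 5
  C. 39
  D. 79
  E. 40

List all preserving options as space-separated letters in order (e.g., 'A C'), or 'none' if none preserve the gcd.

Old gcd = 3; gcd of others (without N[0]) = 3
New gcd for candidate v: gcd(3, v). Preserves old gcd iff gcd(3, v) = 3.
  Option A: v=68, gcd(3,68)=1 -> changes
  Option B: v=5, gcd(3,5)=1 -> changes
  Option C: v=39, gcd(3,39)=3 -> preserves
  Option D: v=79, gcd(3,79)=1 -> changes
  Option E: v=40, gcd(3,40)=1 -> changes

Answer: C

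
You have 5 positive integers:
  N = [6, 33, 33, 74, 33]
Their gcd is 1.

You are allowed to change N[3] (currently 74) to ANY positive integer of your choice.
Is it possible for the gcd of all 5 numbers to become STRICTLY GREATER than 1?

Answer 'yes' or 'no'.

Current gcd = 1
gcd of all OTHER numbers (without N[3]=74): gcd([6, 33, 33, 33]) = 3
The new gcd after any change is gcd(3, new_value).
This can be at most 3.
Since 3 > old gcd 1, the gcd CAN increase (e.g., set N[3] = 3).

Answer: yes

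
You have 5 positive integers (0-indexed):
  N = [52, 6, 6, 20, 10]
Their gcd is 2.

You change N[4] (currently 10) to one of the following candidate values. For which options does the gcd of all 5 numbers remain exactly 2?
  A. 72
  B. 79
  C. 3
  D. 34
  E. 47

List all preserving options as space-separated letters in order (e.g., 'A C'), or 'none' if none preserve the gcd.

Answer: A D

Derivation:
Old gcd = 2; gcd of others (without N[4]) = 2
New gcd for candidate v: gcd(2, v). Preserves old gcd iff gcd(2, v) = 2.
  Option A: v=72, gcd(2,72)=2 -> preserves
  Option B: v=79, gcd(2,79)=1 -> changes
  Option C: v=3, gcd(2,3)=1 -> changes
  Option D: v=34, gcd(2,34)=2 -> preserves
  Option E: v=47, gcd(2,47)=1 -> changes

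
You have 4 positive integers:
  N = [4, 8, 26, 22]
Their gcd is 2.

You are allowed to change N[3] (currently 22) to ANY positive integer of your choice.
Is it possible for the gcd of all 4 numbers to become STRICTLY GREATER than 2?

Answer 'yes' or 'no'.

Current gcd = 2
gcd of all OTHER numbers (without N[3]=22): gcd([4, 8, 26]) = 2
The new gcd after any change is gcd(2, new_value).
This can be at most 2.
Since 2 = old gcd 2, the gcd can only stay the same or decrease.

Answer: no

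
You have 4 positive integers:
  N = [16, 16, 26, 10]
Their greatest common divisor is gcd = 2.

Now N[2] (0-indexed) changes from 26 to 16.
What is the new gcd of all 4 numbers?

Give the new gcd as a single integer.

Numbers: [16, 16, 26, 10], gcd = 2
Change: index 2, 26 -> 16
gcd of the OTHER numbers (without index 2): gcd([16, 16, 10]) = 2
New gcd = gcd(g_others, new_val) = gcd(2, 16) = 2

Answer: 2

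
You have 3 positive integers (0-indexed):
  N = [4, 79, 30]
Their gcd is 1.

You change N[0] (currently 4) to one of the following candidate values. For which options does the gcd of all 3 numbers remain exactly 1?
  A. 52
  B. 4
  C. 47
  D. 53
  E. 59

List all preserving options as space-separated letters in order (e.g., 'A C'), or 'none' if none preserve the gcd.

Answer: A B C D E

Derivation:
Old gcd = 1; gcd of others (without N[0]) = 1
New gcd for candidate v: gcd(1, v). Preserves old gcd iff gcd(1, v) = 1.
  Option A: v=52, gcd(1,52)=1 -> preserves
  Option B: v=4, gcd(1,4)=1 -> preserves
  Option C: v=47, gcd(1,47)=1 -> preserves
  Option D: v=53, gcd(1,53)=1 -> preserves
  Option E: v=59, gcd(1,59)=1 -> preserves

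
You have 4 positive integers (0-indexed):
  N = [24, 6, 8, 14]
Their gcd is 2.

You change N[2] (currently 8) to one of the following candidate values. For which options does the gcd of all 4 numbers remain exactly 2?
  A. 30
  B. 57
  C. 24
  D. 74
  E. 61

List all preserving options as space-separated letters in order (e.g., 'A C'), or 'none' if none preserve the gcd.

Answer: A C D

Derivation:
Old gcd = 2; gcd of others (without N[2]) = 2
New gcd for candidate v: gcd(2, v). Preserves old gcd iff gcd(2, v) = 2.
  Option A: v=30, gcd(2,30)=2 -> preserves
  Option B: v=57, gcd(2,57)=1 -> changes
  Option C: v=24, gcd(2,24)=2 -> preserves
  Option D: v=74, gcd(2,74)=2 -> preserves
  Option E: v=61, gcd(2,61)=1 -> changes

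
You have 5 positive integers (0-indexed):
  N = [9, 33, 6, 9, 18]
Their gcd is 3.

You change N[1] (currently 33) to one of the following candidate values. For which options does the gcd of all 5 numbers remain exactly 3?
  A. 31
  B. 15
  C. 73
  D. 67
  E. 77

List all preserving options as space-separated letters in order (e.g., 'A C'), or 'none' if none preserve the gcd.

Old gcd = 3; gcd of others (without N[1]) = 3
New gcd for candidate v: gcd(3, v). Preserves old gcd iff gcd(3, v) = 3.
  Option A: v=31, gcd(3,31)=1 -> changes
  Option B: v=15, gcd(3,15)=3 -> preserves
  Option C: v=73, gcd(3,73)=1 -> changes
  Option D: v=67, gcd(3,67)=1 -> changes
  Option E: v=77, gcd(3,77)=1 -> changes

Answer: B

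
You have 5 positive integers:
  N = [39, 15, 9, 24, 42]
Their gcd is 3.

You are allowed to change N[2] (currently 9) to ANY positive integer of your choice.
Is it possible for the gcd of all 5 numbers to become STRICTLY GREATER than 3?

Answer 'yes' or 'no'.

Answer: no

Derivation:
Current gcd = 3
gcd of all OTHER numbers (without N[2]=9): gcd([39, 15, 24, 42]) = 3
The new gcd after any change is gcd(3, new_value).
This can be at most 3.
Since 3 = old gcd 3, the gcd can only stay the same or decrease.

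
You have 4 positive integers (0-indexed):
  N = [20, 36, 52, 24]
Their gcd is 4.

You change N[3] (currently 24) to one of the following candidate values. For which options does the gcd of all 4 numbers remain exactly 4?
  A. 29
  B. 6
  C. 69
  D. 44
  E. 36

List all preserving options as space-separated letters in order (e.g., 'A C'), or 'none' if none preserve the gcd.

Old gcd = 4; gcd of others (without N[3]) = 4
New gcd for candidate v: gcd(4, v). Preserves old gcd iff gcd(4, v) = 4.
  Option A: v=29, gcd(4,29)=1 -> changes
  Option B: v=6, gcd(4,6)=2 -> changes
  Option C: v=69, gcd(4,69)=1 -> changes
  Option D: v=44, gcd(4,44)=4 -> preserves
  Option E: v=36, gcd(4,36)=4 -> preserves

Answer: D E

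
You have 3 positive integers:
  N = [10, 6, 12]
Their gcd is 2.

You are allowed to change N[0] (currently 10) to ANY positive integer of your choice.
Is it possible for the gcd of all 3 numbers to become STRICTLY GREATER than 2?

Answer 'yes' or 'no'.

Answer: yes

Derivation:
Current gcd = 2
gcd of all OTHER numbers (without N[0]=10): gcd([6, 12]) = 6
The new gcd after any change is gcd(6, new_value).
This can be at most 6.
Since 6 > old gcd 2, the gcd CAN increase (e.g., set N[0] = 6).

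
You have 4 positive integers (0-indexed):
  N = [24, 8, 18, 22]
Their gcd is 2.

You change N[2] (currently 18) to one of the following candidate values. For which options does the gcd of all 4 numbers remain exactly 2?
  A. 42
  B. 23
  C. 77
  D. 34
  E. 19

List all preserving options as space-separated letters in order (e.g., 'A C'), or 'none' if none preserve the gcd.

Answer: A D

Derivation:
Old gcd = 2; gcd of others (without N[2]) = 2
New gcd for candidate v: gcd(2, v). Preserves old gcd iff gcd(2, v) = 2.
  Option A: v=42, gcd(2,42)=2 -> preserves
  Option B: v=23, gcd(2,23)=1 -> changes
  Option C: v=77, gcd(2,77)=1 -> changes
  Option D: v=34, gcd(2,34)=2 -> preserves
  Option E: v=19, gcd(2,19)=1 -> changes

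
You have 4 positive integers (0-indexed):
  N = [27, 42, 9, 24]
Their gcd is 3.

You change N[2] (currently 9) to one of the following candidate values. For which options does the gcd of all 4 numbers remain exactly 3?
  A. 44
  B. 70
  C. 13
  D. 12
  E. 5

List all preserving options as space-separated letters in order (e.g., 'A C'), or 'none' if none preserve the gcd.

Old gcd = 3; gcd of others (without N[2]) = 3
New gcd for candidate v: gcd(3, v). Preserves old gcd iff gcd(3, v) = 3.
  Option A: v=44, gcd(3,44)=1 -> changes
  Option B: v=70, gcd(3,70)=1 -> changes
  Option C: v=13, gcd(3,13)=1 -> changes
  Option D: v=12, gcd(3,12)=3 -> preserves
  Option E: v=5, gcd(3,5)=1 -> changes

Answer: D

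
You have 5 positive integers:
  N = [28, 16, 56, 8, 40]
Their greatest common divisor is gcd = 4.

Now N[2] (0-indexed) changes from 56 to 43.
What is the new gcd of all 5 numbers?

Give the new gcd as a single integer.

Answer: 1

Derivation:
Numbers: [28, 16, 56, 8, 40], gcd = 4
Change: index 2, 56 -> 43
gcd of the OTHER numbers (without index 2): gcd([28, 16, 8, 40]) = 4
New gcd = gcd(g_others, new_val) = gcd(4, 43) = 1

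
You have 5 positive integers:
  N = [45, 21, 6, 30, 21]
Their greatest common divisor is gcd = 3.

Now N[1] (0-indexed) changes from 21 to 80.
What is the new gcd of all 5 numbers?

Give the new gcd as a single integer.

Answer: 1

Derivation:
Numbers: [45, 21, 6, 30, 21], gcd = 3
Change: index 1, 21 -> 80
gcd of the OTHER numbers (without index 1): gcd([45, 6, 30, 21]) = 3
New gcd = gcd(g_others, new_val) = gcd(3, 80) = 1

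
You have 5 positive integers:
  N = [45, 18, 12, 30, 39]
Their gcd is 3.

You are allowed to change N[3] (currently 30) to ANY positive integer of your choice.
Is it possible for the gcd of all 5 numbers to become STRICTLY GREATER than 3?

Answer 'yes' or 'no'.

Answer: no

Derivation:
Current gcd = 3
gcd of all OTHER numbers (without N[3]=30): gcd([45, 18, 12, 39]) = 3
The new gcd after any change is gcd(3, new_value).
This can be at most 3.
Since 3 = old gcd 3, the gcd can only stay the same or decrease.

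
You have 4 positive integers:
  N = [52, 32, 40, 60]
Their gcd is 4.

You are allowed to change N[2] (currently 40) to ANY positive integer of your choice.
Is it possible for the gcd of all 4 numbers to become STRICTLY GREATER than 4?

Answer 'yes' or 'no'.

Answer: no

Derivation:
Current gcd = 4
gcd of all OTHER numbers (without N[2]=40): gcd([52, 32, 60]) = 4
The new gcd after any change is gcd(4, new_value).
This can be at most 4.
Since 4 = old gcd 4, the gcd can only stay the same or decrease.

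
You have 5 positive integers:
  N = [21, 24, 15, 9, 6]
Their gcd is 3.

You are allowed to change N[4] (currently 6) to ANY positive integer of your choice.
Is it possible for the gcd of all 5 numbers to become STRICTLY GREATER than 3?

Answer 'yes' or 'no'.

Answer: no

Derivation:
Current gcd = 3
gcd of all OTHER numbers (without N[4]=6): gcd([21, 24, 15, 9]) = 3
The new gcd after any change is gcd(3, new_value).
This can be at most 3.
Since 3 = old gcd 3, the gcd can only stay the same or decrease.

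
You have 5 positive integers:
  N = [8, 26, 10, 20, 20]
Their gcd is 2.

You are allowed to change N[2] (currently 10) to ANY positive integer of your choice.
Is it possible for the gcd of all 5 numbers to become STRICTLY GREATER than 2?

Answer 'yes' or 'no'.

Answer: no

Derivation:
Current gcd = 2
gcd of all OTHER numbers (without N[2]=10): gcd([8, 26, 20, 20]) = 2
The new gcd after any change is gcd(2, new_value).
This can be at most 2.
Since 2 = old gcd 2, the gcd can only stay the same or decrease.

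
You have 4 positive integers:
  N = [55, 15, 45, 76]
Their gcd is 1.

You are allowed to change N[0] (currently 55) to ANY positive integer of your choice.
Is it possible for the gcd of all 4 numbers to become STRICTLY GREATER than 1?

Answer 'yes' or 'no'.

Answer: no

Derivation:
Current gcd = 1
gcd of all OTHER numbers (without N[0]=55): gcd([15, 45, 76]) = 1
The new gcd after any change is gcd(1, new_value).
This can be at most 1.
Since 1 = old gcd 1, the gcd can only stay the same or decrease.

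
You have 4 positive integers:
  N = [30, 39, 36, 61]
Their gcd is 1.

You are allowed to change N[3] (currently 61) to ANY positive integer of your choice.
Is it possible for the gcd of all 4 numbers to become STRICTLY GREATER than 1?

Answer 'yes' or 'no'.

Answer: yes

Derivation:
Current gcd = 1
gcd of all OTHER numbers (without N[3]=61): gcd([30, 39, 36]) = 3
The new gcd after any change is gcd(3, new_value).
This can be at most 3.
Since 3 > old gcd 1, the gcd CAN increase (e.g., set N[3] = 3).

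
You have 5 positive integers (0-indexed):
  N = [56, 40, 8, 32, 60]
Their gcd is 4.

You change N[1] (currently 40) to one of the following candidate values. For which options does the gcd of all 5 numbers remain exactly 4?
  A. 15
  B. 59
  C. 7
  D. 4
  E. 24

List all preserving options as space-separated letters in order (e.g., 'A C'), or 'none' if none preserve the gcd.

Old gcd = 4; gcd of others (without N[1]) = 4
New gcd for candidate v: gcd(4, v). Preserves old gcd iff gcd(4, v) = 4.
  Option A: v=15, gcd(4,15)=1 -> changes
  Option B: v=59, gcd(4,59)=1 -> changes
  Option C: v=7, gcd(4,7)=1 -> changes
  Option D: v=4, gcd(4,4)=4 -> preserves
  Option E: v=24, gcd(4,24)=4 -> preserves

Answer: D E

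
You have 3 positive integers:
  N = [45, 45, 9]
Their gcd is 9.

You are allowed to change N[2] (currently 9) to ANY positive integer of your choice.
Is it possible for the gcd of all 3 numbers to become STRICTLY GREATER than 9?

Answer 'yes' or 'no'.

Current gcd = 9
gcd of all OTHER numbers (without N[2]=9): gcd([45, 45]) = 45
The new gcd after any change is gcd(45, new_value).
This can be at most 45.
Since 45 > old gcd 9, the gcd CAN increase (e.g., set N[2] = 45).

Answer: yes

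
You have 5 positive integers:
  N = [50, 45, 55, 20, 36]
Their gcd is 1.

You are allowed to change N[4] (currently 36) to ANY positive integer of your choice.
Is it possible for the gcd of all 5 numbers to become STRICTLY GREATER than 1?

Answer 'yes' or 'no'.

Answer: yes

Derivation:
Current gcd = 1
gcd of all OTHER numbers (without N[4]=36): gcd([50, 45, 55, 20]) = 5
The new gcd after any change is gcd(5, new_value).
This can be at most 5.
Since 5 > old gcd 1, the gcd CAN increase (e.g., set N[4] = 5).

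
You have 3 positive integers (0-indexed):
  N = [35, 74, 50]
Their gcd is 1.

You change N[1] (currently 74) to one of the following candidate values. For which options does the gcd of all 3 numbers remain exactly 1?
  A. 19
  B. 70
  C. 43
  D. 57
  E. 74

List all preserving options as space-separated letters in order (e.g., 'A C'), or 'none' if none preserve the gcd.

Old gcd = 1; gcd of others (without N[1]) = 5
New gcd for candidate v: gcd(5, v). Preserves old gcd iff gcd(5, v) = 1.
  Option A: v=19, gcd(5,19)=1 -> preserves
  Option B: v=70, gcd(5,70)=5 -> changes
  Option C: v=43, gcd(5,43)=1 -> preserves
  Option D: v=57, gcd(5,57)=1 -> preserves
  Option E: v=74, gcd(5,74)=1 -> preserves

Answer: A C D E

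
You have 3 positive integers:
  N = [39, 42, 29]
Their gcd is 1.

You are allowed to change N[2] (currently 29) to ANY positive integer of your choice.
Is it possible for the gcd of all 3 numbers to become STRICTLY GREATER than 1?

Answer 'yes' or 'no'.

Answer: yes

Derivation:
Current gcd = 1
gcd of all OTHER numbers (without N[2]=29): gcd([39, 42]) = 3
The new gcd after any change is gcd(3, new_value).
This can be at most 3.
Since 3 > old gcd 1, the gcd CAN increase (e.g., set N[2] = 3).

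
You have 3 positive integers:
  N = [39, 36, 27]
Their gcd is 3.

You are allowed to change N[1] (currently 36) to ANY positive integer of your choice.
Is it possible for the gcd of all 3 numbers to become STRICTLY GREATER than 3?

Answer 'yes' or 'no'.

Current gcd = 3
gcd of all OTHER numbers (without N[1]=36): gcd([39, 27]) = 3
The new gcd after any change is gcd(3, new_value).
This can be at most 3.
Since 3 = old gcd 3, the gcd can only stay the same or decrease.

Answer: no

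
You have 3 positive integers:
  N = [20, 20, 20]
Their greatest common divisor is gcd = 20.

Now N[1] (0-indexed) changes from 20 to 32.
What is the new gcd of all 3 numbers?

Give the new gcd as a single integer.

Answer: 4

Derivation:
Numbers: [20, 20, 20], gcd = 20
Change: index 1, 20 -> 32
gcd of the OTHER numbers (without index 1): gcd([20, 20]) = 20
New gcd = gcd(g_others, new_val) = gcd(20, 32) = 4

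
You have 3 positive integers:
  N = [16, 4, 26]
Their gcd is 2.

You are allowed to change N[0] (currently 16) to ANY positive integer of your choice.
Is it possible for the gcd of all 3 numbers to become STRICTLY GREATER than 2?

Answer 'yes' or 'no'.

Current gcd = 2
gcd of all OTHER numbers (without N[0]=16): gcd([4, 26]) = 2
The new gcd after any change is gcd(2, new_value).
This can be at most 2.
Since 2 = old gcd 2, the gcd can only stay the same or decrease.

Answer: no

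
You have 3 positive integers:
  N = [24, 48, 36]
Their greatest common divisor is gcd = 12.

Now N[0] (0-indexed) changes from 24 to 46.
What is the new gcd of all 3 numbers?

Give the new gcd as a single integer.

Numbers: [24, 48, 36], gcd = 12
Change: index 0, 24 -> 46
gcd of the OTHER numbers (without index 0): gcd([48, 36]) = 12
New gcd = gcd(g_others, new_val) = gcd(12, 46) = 2

Answer: 2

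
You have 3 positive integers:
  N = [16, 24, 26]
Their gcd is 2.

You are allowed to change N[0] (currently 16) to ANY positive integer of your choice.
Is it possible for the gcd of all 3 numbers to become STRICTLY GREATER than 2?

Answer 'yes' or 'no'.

Answer: no

Derivation:
Current gcd = 2
gcd of all OTHER numbers (without N[0]=16): gcd([24, 26]) = 2
The new gcd after any change is gcd(2, new_value).
This can be at most 2.
Since 2 = old gcd 2, the gcd can only stay the same or decrease.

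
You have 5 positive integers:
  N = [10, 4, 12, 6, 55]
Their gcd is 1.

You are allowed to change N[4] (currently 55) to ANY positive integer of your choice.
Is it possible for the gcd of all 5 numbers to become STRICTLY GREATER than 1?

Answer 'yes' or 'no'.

Current gcd = 1
gcd of all OTHER numbers (without N[4]=55): gcd([10, 4, 12, 6]) = 2
The new gcd after any change is gcd(2, new_value).
This can be at most 2.
Since 2 > old gcd 1, the gcd CAN increase (e.g., set N[4] = 2).

Answer: yes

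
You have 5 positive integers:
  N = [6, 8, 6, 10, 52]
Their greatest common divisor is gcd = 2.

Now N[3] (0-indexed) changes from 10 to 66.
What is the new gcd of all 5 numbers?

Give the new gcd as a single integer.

Answer: 2

Derivation:
Numbers: [6, 8, 6, 10, 52], gcd = 2
Change: index 3, 10 -> 66
gcd of the OTHER numbers (without index 3): gcd([6, 8, 6, 52]) = 2
New gcd = gcd(g_others, new_val) = gcd(2, 66) = 2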